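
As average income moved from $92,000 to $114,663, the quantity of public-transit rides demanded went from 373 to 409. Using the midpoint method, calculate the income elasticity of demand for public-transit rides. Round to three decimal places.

%ΔQ = (409 − 373)/[(373+409)/2] = 36/391 ≈ 0.0921.
%ΔM = (114,663 − 92,000)/[(92,000+114,663)/2] = 22663/103331.5 ≈ 0.2193.
E_I = %ΔQ/%ΔM ≈ 0.420.
E_I ∈ (0,1): normal good (necessity).

0.420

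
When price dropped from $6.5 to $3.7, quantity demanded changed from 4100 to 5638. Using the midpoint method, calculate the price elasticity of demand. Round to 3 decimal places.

-0.575

%Δq = (5638 − 4100)/[(4100 + 5638)/2] = 1538/4869 ≈ 0.3159.
%ΔP = (3.7 − 6.5)/[(6.5 + 3.7)/2] = -2.8/5.1 ≈ -0.5490.
Arc elasticity E = %Δq/%ΔP ≈ 0.3159/-0.5490 ≈ -0.575.
|E| < 1: demand is inelastic over this range.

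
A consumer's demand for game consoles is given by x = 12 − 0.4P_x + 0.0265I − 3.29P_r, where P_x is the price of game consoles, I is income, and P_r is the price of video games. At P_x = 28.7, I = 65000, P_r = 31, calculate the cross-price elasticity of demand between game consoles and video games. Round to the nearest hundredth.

Substituting, x = 12 − 0.4(28.7) + 0.0265(65000) − 3.29(31) = 12 − 11.48 + 1722.5 − 101.99 = 1621.03.
∂x/∂P_r = −3.29, so E_xy = -3.29·(31/1621.03) ≈ -0.06.
E_xy < 0: the goods are complements.

-0.06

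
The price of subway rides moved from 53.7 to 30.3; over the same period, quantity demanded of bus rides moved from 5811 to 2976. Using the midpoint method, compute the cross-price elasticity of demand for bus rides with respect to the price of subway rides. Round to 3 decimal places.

%ΔQ_x = (2976 − 5811)/[(5811+2976)/2] = -2835/4393.5 ≈ -0.6453.
%ΔP_y = (30.3 − 53.7)/[(53.7+30.3)/2] ≈ -0.5571.
E_xy = -0.6453/-0.5571 ≈ 1.158.
E_xy > 0, so bus rides and subway rides are substitutes.

1.158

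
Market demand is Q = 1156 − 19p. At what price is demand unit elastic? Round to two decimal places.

30.42

For linear demand Q = a − bp, E = −bp/(a − bp). |E| = 1 ⇒ bp = a − bp ⇒ p = a/(2b).
p = 1156/(2·19) ≈ 30.42.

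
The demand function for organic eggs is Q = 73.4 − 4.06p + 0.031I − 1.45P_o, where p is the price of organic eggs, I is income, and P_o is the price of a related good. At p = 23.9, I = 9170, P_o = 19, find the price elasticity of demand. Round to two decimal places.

-0.42

Substituting, Q = 73.4 − 4.06(23.9) + 0.031(9170) − 1.45(19) = 73.4 − 97.034 + 284.27 − 27.55 = 233.086.
∂Q/∂p = −4.06, so E_p = (−4.06)·(23.9/233.086) ≈ -0.42.
|E_p| < 1: demand is inelastic.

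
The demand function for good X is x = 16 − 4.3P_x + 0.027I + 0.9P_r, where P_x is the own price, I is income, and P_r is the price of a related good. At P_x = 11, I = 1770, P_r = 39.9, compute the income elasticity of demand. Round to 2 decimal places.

0.91

Evaluating quantity at (P_x, I, P_r) gives x = 16 − 4.3(11) + 0.027(1770) + 0.9(39.9) = 16 − 47.3 + 47.79 + 35.91 = 52.4.
∂x/∂I = +0.027, so E_I = 0.027·(1770/52.4) ≈ 0.91.
E_I ∈ (0,1): normal good (necessity).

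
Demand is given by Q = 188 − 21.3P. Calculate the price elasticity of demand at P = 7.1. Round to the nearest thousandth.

-4.113

At P = 7.1, Q = 36.77.
dQ/dP = −21.3.
Point elasticity E = (dQ/dP)·(P/Q) = -21.3 × 7.1/36.77 ≈ -4.113.
|E| > 1, so demand is elastic at this price.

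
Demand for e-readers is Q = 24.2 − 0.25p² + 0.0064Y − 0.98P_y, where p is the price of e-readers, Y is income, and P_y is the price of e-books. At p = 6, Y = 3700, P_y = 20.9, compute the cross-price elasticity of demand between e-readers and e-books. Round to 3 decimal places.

First evaluate Q: 24.2 − 0.25(6)² + 0.0064(3700) − 0.98(20.9) = 24.2 − 9 + 23.68 − 20.482 = 18.398.
∂Q/∂P_y = −0.98, so E_xy = -0.98·(20.9/18.398) ≈ -1.113.
E_xy < 0: the goods are complements.

-1.113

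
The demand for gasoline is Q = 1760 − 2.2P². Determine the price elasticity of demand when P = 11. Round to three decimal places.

-0.356

At P = 11, Q = 1493.8.
dQ/dP = −2·2.2·P = −48.4.
Point elasticity E = (dQ/dP)·(P/Q) = -48.4 × 11/1493.8 ≈ -0.356.
|E| < 1, so demand is inelastic at this price.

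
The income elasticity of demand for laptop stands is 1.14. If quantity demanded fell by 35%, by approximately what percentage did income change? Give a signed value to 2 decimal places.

-30.70

%ΔQ ≈ E × %ΔI ⇒ %ΔI = %ΔQ / E = (-35%)/(1.14) ≈ -30.70%.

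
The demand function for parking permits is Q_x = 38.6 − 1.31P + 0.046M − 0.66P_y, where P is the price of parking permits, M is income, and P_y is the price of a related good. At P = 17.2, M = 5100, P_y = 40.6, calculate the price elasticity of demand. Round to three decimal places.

First evaluate Q_x: 38.6 − 1.31(17.2) + 0.046(5100) − 0.66(40.6) = 38.6 − 22.532 + 234.6 − 26.796 = 223.872.
∂Q_x/∂P = −1.31, so E_p = (−1.31)·(17.2/223.872) ≈ -0.101.
|E_p| < 1: demand is inelastic.

-0.101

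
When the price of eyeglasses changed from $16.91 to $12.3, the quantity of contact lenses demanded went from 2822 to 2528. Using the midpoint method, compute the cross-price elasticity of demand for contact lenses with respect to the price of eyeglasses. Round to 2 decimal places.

0.35

%ΔQ_x = (2528 − 2822)/[(2822+2528)/2] = -294/2675 ≈ -0.1099.
%ΔP_y = (12.3 − 16.91)/[(16.91+12.3)/2] ≈ -0.3156.
E_xy = -0.1099/-0.3156 ≈ 0.35.
E_xy > 0, so contact lenses and eyeglasses are substitutes.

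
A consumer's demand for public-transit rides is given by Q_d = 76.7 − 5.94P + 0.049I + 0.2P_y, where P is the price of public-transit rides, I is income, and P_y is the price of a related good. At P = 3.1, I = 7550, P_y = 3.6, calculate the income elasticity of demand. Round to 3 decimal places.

Q_d = 76.7 − 5.94(3.1) + 0.049(7550) + 0.2(3.6) = 76.7 − 18.414 + 369.95 + 0.72 = 428.956.
∂Q_d/∂I = +0.049, so E_I = 0.049·(7550/428.956) ≈ 0.862.
E_I ∈ (0,1): normal good (necessity).

0.862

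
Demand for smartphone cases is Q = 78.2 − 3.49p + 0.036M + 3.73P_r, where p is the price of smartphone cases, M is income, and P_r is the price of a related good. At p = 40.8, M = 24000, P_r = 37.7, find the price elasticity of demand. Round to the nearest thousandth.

Evaluating quantity at (p, M, P_r) gives Q = 78.2 − 3.49(40.8) + 0.036(24000) + 3.73(37.7) = 78.2 − 142.392 + 864 + 140.621 = 940.429.
∂Q/∂p = −3.49, so E_p = (−3.49)·(40.8/940.429) ≈ -0.151.
|E_p| < 1: demand is inelastic.

-0.151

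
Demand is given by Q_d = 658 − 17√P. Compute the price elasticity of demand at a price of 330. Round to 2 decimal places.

At P = 330, Q_d = 349.1797.
dQ_d/dP = −17/(2√P) = −17/(2·18.1659).
Point elasticity E = (dQ_d/dP)·(P/Q_d) = -0.4679 × 330/349.1797 ≈ -0.44.
|E| < 1, so demand is inelastic at this price.

-0.44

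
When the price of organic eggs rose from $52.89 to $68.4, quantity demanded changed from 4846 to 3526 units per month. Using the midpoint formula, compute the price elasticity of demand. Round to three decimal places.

%Δq = (3526 − 4846)/[(4846 + 3526)/2] = -1320/4186 ≈ -0.3153.
%ΔP = (68.4 − 52.89)/[(52.89 + 68.4)/2] = 15.51/60.645 ≈ 0.2558.
Arc elasticity E = %Δq/%ΔP ≈ -0.3153/0.2558 ≈ -1.233.
|E| > 1: demand is elastic over this range.

-1.233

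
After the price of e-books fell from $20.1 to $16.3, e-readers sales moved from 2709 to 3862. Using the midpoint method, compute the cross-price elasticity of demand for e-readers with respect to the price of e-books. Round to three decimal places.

-1.681

%ΔQ_x = (3862 − 2709)/[(2709+3862)/2] = 1153/3285.5 ≈ 0.3509.
%ΔP_y = (16.3 − 20.1)/[(20.1+16.3)/2] ≈ -0.2088.
E_xy = 0.3509/-0.2088 ≈ -1.681.
E_xy < 0, so e-readers and e-books are complements.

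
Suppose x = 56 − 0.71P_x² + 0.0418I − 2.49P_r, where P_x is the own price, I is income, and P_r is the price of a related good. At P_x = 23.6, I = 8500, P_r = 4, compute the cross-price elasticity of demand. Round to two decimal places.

x = 56 − 0.71(23.6)² + 0.0418(8500) − 2.49(4) = 56 − 395.4416 + 355.3 − 9.96 = 5.8984.
∂x/∂P_r = −2.49, so E_xy = -2.49·(4/5.8984) ≈ -1.69.
E_xy < 0: the goods are complements.

-1.69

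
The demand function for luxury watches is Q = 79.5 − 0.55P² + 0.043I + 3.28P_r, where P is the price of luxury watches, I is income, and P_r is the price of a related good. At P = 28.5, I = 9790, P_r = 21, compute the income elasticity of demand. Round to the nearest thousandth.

Q = 79.5 − 0.55(28.5)² + 0.043(9790) + 3.28(21) = 79.5 − 446.7375 + 420.97 + 68.88 = 122.6125.
∂Q/∂I = +0.043, so E_I = 0.043·(9790/122.6125) ≈ 3.433.
E_I > 1: normal good (luxury).

3.433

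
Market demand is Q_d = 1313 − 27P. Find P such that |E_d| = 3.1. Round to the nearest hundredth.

36.77

Set −bP/(a − bP) = −3.1 ⇒ bP = 3.1(a − bP) ⇒ bP(1+3.1) = 3.1·a.
P = 3.1·1313/(27·4.1) ≈ 36.77.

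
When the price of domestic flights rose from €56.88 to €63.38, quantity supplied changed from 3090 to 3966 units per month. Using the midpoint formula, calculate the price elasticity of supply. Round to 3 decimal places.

%ΔQ = (3966 − 3090)/[(3090 + 3966)/2] = 876/3528 ≈ 0.2483.
%ΔP = (63.38 − 56.88)/[(56.88 + 63.38)/2] = 6.5/60.13 ≈ 0.1081.
Arc elasticity E = %ΔQ/%ΔP ≈ 0.2483/0.1081 ≈ 2.297.
|E| > 1: supply is elastic over this range.

2.297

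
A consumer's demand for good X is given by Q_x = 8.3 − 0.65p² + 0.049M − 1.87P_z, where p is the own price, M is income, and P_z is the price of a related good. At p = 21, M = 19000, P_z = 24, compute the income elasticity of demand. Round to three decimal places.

1.532

Substituting, Q_x = 8.3 − 0.65(21)² + 0.049(19000) − 1.87(24) = 8.3 − 286.65 + 931 − 44.88 = 607.77.
∂Q_x/∂M = +0.049, so E_I = 0.049·(19000/607.77) ≈ 1.532.
E_I > 1: normal good (luxury).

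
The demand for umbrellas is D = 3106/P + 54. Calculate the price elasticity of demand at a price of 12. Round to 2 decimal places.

-0.83

At P = 12, D = 312.8333.
dD/dP = −3106/P² = −21.5694.
Point elasticity E = (dD/dP)·(P/D) = -21.5694 × 12/312.8333 ≈ -0.83.
|E| < 1, so demand is inelastic at this price.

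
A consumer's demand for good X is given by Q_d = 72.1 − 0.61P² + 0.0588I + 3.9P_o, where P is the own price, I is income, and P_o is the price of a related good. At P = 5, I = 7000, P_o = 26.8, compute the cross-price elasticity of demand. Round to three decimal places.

Substituting, Q_d = 72.1 − 0.61(5)² + 0.0588(7000) + 3.9(26.8) = 72.1 − 15.25 + 411.6 + 104.52 = 572.97.
∂Q_d/∂P_o = +3.9, so E_xy = 3.9·(26.8/572.97) ≈ 0.182.
E_xy > 0: the goods are substitutes.

0.182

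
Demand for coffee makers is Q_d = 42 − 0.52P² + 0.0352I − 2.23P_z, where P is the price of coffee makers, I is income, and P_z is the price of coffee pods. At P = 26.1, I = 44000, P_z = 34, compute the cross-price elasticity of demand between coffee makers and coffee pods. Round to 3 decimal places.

Substituting, Q_d = 42 − 0.52(26.1)² + 0.0352(44000) − 2.23(34) = 42 − 354.2292 + 1548.8 − 75.82 = 1160.7508.
∂Q_d/∂P_z = −2.23, so E_xy = -2.23·(34/1160.7508) ≈ -0.065.
E_xy < 0: the goods are complements.

-0.065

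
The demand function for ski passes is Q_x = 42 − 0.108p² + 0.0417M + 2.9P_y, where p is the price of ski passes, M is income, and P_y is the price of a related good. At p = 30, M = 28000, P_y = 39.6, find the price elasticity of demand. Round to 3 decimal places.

Q_x = 42 − 0.108(30)² + 0.0417(28000) + 2.9(39.6) = 42 − 97.2 + 1167.6 + 114.84 = 1227.24.
∂Q_x/∂p = −2·0.108·p = -6.48, so E_p = -6.48·(30/1227.24) ≈ -0.158.
|E_p| < 1: demand is inelastic.

-0.158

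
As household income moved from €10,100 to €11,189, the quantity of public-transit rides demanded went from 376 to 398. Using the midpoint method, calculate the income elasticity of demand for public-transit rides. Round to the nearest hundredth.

0.56

%ΔQ = (398 − 376)/[(376+398)/2] = 22/387 ≈ 0.0568.
%ΔI = (11,189 − 10,100)/[(10,100+11,189)/2] = 1089/10644.5 ≈ 0.1023.
E_I = %ΔQ/%ΔI ≈ 0.56.
E_I ∈ (0,1): normal good (necessity).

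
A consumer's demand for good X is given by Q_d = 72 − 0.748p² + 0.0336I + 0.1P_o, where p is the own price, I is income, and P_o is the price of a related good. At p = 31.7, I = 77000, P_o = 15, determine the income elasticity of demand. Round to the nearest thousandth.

At the given point, Q_d = 72 − 0.748(31.7)² + 0.0336(77000) + 0.1(15) = 72 − 751.6577 + 2587.2 + 1.5 = 1909.0423.
∂Q_d/∂I = +0.0336, so E_I = 0.0336·(77000/1909.0423) ≈ 1.355.
E_I > 1: normal good (luxury).

1.355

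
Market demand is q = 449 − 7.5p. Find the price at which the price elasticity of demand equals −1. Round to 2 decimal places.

29.93

For linear demand q = a − bp, E = −bp/(a − bp). |E| = 1 ⇒ bp = a − bp ⇒ p = a/(2b).
p = 449/(2·7.5) ≈ 29.93.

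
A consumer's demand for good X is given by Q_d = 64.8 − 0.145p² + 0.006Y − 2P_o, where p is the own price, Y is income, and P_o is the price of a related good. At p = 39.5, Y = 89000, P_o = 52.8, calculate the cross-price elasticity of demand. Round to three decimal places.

First evaluate Q_d: 64.8 − 0.145(39.5)² + 0.006(89000) − 2(52.8) = 64.8 − 226.2363 + 534 − 105.6 = 266.9638.
∂Q_d/∂P_o = −2, so E_xy = -2·(52.8/266.9638) ≈ -0.396.
E_xy < 0: the goods are complements.

-0.396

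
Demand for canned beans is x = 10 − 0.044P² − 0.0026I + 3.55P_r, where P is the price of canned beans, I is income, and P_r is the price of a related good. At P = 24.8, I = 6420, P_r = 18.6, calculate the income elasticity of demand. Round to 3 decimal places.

-0.517

Evaluating quantity at (P, I, P_r) gives x = 10 − 0.044(24.8)² − 0.0026(6420) + 3.55(18.6) = 10 − 27.0618 − 16.692 + 66.03 = 32.2762.
∂x/∂I = −0.0026, so E_I = -0.0026·(6420/32.2762) ≈ -0.517.
E_I < 0: inferior good.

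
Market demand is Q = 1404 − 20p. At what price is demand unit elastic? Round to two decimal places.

35.10

For linear demand Q = a − bp, E = −bp/(a − bp). |E| = 1 ⇒ bp = a − bp ⇒ p = a/(2b).
p = 1404/(2·20) = 35.10.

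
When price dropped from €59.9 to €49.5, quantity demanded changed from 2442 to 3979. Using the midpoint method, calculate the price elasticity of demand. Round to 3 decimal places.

%Δq = (3979 − 2442)/[(2442 + 3979)/2] = 1537/3210.5 ≈ 0.4787.
%Δp = (49.5 − 59.9)/[(59.9 + 49.5)/2] = -10.4/54.7 ≈ -0.1901.
Arc elasticity E = %Δq/%Δp ≈ 0.4787/-0.1901 ≈ -2.518.
|E| > 1: demand is elastic over this range.

-2.518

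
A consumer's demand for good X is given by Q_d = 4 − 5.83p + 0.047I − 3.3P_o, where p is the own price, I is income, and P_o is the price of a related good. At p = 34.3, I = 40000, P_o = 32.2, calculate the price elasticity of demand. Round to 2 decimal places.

-0.13

Substituting, Q_d = 4 − 5.83(34.3) + 0.047(40000) − 3.3(32.2) = 4 − 199.969 + 1880 − 106.26 = 1577.771.
∂Q_d/∂p = −5.83, so E_p = (−5.83)·(34.3/1577.771) ≈ -0.13.
|E_p| < 1: demand is inelastic.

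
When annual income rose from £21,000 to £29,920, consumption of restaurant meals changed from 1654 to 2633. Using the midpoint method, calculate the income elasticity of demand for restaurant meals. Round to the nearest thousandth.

%ΔQ = (2633 − 1654)/[(1654+2633)/2] = 979/2143.5 ≈ 0.4567.
%ΔM = (29,920 − 21,000)/[(21,000+29,920)/2] = 8920/25460 ≈ 0.3504.
E_I = %ΔQ/%ΔM ≈ 1.304.
E_I > 1: normal good (luxury).

1.304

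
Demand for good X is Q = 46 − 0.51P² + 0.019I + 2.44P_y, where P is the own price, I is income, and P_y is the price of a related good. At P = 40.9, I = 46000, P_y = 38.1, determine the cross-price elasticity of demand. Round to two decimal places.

0.58

First evaluate Q: 46 − 0.51(40.9)² + 0.019(46000) + 2.44(38.1) = 46 − 853.1331 + 874 + 92.964 = 159.8309.
∂Q/∂P_y = +2.44, so E_xy = 2.44·(38.1/159.8309) ≈ 0.58.
E_xy > 0: the goods are substitutes.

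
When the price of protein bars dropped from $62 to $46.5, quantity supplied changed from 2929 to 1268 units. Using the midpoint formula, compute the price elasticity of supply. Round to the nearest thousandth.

2.770

%Δq = (1268 − 2929)/[(2929 + 1268)/2] = -1661/2098.5 ≈ -0.7915.
%ΔP = (46.5 − 62)/[(62 + 46.5)/2] = -15.5/54.25 ≈ -0.2857.
Arc elasticity E = %Δq/%ΔP ≈ -0.7915/-0.2857 ≈ 2.770.
|E| > 1: supply is elastic over this range.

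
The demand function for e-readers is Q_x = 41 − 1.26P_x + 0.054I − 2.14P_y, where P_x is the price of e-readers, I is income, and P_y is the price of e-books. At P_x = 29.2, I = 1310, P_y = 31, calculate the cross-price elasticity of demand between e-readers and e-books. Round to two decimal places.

At the given point, Q_x = 41 − 1.26(29.2) + 0.054(1310) − 2.14(31) = 41 − 36.792 + 70.74 − 66.34 = 8.608.
∂Q_x/∂P_y = −2.14, so E_xy = -2.14·(31/8.608) ≈ -7.71.
E_xy < 0: the goods are complements.

-7.71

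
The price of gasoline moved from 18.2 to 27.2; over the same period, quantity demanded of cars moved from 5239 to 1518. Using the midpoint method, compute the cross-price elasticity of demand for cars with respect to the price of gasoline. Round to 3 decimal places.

-2.778

%ΔQ_x = (1518 − 5239)/[(5239+1518)/2] = -3721/3378.5 ≈ -1.1014.
%ΔP_y = (27.2 − 18.2)/[(18.2+27.2)/2] ≈ 0.3965.
E_xy = -1.1014/0.3965 ≈ -2.778.
E_xy < 0, so cars and gasoline are complements.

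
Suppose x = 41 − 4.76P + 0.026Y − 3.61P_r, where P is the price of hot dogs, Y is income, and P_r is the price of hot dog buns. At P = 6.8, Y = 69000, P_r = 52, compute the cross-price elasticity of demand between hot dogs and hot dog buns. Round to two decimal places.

At the given point, x = 41 − 4.76(6.8) + 0.026(69000) − 3.61(52) = 41 − 32.368 + 1794 − 187.72 = 1614.912.
∂x/∂P_r = −3.61, so E_xy = -3.61·(52/1614.912) ≈ -0.12.
E_xy < 0: the goods are complements.

-0.12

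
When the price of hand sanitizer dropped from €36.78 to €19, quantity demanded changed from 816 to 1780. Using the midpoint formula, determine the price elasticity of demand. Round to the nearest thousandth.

%ΔQ = (1780 − 816)/[(816 + 1780)/2] = 964/1298 ≈ 0.7427.
%ΔP = (19 − 36.78)/[(36.78 + 19)/2] = -17.78/27.89 ≈ -0.6375.
Arc elasticity E = %ΔQ/%ΔP ≈ 0.7427/-0.6375 ≈ -1.165.
|E| > 1: demand is elastic over this range.

-1.165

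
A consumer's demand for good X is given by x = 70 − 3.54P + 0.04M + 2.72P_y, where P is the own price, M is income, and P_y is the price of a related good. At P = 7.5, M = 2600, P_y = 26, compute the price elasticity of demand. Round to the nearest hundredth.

-0.12

x = 70 − 3.54(7.5) + 0.04(2600) + 2.72(26) = 70 − 26.55 + 104 + 70.72 = 218.17.
∂x/∂P = −3.54, so E_p = (−3.54)·(7.5/218.17) ≈ -0.12.
|E_p| < 1: demand is inelastic.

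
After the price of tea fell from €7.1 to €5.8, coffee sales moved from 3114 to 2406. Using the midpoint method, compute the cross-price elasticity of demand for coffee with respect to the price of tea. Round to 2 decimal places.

%ΔQ_x = (2406 − 3114)/[(3114+2406)/2] = -708/2760 ≈ -0.2565.
%ΔP_y = (5.8 − 7.1)/[(7.1+5.8)/2] ≈ -0.2016.
E_xy = -0.2565/-0.2016 ≈ 1.27.
E_xy > 0, so coffee and tea are substitutes.

1.27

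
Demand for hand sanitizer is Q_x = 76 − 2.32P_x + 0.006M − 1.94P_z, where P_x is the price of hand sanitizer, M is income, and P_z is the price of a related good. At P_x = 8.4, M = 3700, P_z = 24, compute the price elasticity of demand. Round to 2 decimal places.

At the given point, Q_x = 76 − 2.32(8.4) + 0.006(3700) − 1.94(24) = 76 − 19.488 + 22.2 − 46.56 = 32.152.
∂Q_x/∂P_x = −2.32, so E_p = (−2.32)·(8.4/32.152) ≈ -0.61.
|E_p| < 1: demand is inelastic.

-0.61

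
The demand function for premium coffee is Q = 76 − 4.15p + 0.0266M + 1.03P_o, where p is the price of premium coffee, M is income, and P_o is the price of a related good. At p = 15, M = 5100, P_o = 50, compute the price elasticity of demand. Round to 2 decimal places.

Substituting, Q = 76 − 4.15(15) + 0.0266(5100) + 1.03(50) = 76 − 62.25 + 135.66 + 51.5 = 200.91.
∂Q/∂p = −4.15, so E_p = (−4.15)·(15/200.91) ≈ -0.31.
|E_p| < 1: demand is inelastic.

-0.31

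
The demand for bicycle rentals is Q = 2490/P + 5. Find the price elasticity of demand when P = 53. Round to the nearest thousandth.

At P = 53, Q = 51.9811.
dQ/dP = −2490/P² = −0.8864.
Point elasticity E = (dQ/dP)·(P/Q) = -0.8864 × 53/51.9811 ≈ -0.904.
|E| < 1, so demand is inelastic at this price.

-0.904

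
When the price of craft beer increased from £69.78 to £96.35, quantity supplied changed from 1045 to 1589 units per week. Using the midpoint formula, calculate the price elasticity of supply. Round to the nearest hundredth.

%Δq = (1589 − 1045)/[(1045 + 1589)/2] = 544/1317 ≈ 0.4131.
%Δp = (96.35 − 69.78)/[(69.78 + 96.35)/2] = 26.57/83.065 ≈ 0.3199.
Arc elasticity E = %Δq/%Δp ≈ 0.4131/0.3199 ≈ 1.29.
|E| > 1: supply is elastic over this range.

1.29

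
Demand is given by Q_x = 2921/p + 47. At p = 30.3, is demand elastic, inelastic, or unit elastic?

At p = 30.3, Q_x = 143.4026.
dQ_x/dp = −2921/p² = −3.1816.
Point elasticity E = (dQ_x/dp)·(p/Q_x) = -3.1816 × 30.3/143.4026 ≈ -0.672.
|E| ≈ 0.672 < 1, so demand is inelastic.

inelastic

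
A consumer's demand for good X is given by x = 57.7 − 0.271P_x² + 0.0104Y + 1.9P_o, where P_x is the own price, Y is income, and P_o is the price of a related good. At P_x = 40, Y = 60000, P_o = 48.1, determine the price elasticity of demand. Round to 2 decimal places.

-2.55

x = 57.7 − 0.271(40)² + 0.0104(60000) + 1.9(48.1) = 57.7 − 433.6 + 624 + 91.39 = 339.49.
∂x/∂P_x = −2·0.271·P_x = -21.68, so E_p = -21.68·(40/339.49) ≈ -2.55.
|E_p| > 1: demand is elastic.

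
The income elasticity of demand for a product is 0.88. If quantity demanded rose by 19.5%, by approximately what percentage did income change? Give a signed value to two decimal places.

%ΔQ ≈ E × %ΔI ⇒ %ΔI = %ΔQ / E = (19.5%)/(0.88) ≈ 22.16%.

22.16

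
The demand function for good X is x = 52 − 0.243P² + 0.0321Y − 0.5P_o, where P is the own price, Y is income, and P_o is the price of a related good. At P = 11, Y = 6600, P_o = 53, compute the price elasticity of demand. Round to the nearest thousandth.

-0.283

At the given point, x = 52 − 0.243(11)² + 0.0321(6600) − 0.5(53) = 52 − 29.403 + 211.86 − 26.5 = 207.957.
∂x/∂P = −2·0.243·P = -5.346, so E_p = -5.346·(11/207.957) ≈ -0.283.
|E_p| < 1: demand is inelastic.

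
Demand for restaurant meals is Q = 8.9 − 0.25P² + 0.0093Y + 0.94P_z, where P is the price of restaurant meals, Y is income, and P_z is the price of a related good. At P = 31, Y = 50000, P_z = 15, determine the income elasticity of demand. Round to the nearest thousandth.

1.877

At the given point, Q = 8.9 − 0.25(31)² + 0.0093(50000) + 0.94(15) = 8.9 − 240.25 + 465 + 14.1 = 247.75.
∂Q/∂Y = +0.0093, so E_I = 0.0093·(50000/247.75) ≈ 1.877.
E_I > 1: normal good (luxury).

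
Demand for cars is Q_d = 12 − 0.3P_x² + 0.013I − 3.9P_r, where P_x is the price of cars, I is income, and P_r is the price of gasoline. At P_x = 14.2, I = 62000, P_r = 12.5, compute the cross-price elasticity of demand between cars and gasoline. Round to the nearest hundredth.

Q_d = 12 − 0.3(14.2)² + 0.013(62000) − 3.9(12.5) = 12 − 60.492 + 806 − 48.75 = 708.758.
∂Q_d/∂P_r = −3.9, so E_xy = -3.9·(12.5/708.758) ≈ -0.07.
E_xy < 0: the goods are complements.

-0.07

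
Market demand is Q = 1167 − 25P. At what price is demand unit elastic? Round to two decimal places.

23.34

For linear demand Q = a − bP, E = −bP/(a − bP). |E| = 1 ⇒ bP = a − bP ⇒ P = a/(2b).
P = 1167/(2·25) = 23.34.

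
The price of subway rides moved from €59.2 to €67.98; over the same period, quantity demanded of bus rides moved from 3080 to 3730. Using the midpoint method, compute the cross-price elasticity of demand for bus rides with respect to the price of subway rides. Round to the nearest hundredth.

1.38

%ΔQ_x = (3730 − 3080)/[(3080+3730)/2] = 650/3405 ≈ 0.1909.
%ΔP_y = (67.98 − 59.2)/[(59.2+67.98)/2] ≈ 0.1381.
E_xy = 0.1909/0.1381 ≈ 1.38.
E_xy > 0, so bus rides and subway rides are substitutes.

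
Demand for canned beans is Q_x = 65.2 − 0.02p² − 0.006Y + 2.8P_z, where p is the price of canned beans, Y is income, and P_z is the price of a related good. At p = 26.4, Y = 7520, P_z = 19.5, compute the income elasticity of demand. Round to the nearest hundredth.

Q_x = 65.2 − 0.02(26.4)² − 0.006(7520) + 2.8(19.5) = 65.2 − 13.9392 − 45.12 + 54.6 = 60.7408.
∂Q_x/∂Y = −0.006, so E_I = -0.006·(7520/60.7408) ≈ -0.74.
E_I < 0: inferior good.

-0.74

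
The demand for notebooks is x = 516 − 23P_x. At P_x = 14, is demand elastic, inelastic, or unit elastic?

At P_x = 14, x = 194.
dx/dP_x = −23.
Point elasticity E = (dx/dP_x)·(P_x/x) = -23 × 14/194 ≈ -1.660.
|E| ≈ 1.660 > 1, so demand is elastic.

elastic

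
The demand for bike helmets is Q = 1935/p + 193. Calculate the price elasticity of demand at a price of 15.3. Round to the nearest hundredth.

At p = 15.3, Q = 319.4706.
dQ/dp = −1935/p² = −8.2661.
Point elasticity E = (dQ/dp)·(p/Q) = -8.2661 × 15.3/319.4706 ≈ -0.40.
|E| < 1, so demand is inelastic at this price.

-0.40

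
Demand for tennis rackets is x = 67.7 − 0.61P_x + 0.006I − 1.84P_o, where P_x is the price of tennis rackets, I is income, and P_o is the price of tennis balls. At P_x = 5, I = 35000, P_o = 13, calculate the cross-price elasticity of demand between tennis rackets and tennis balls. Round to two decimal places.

x = 67.7 − 0.61(5) + 0.006(35000) − 1.84(13) = 67.7 − 3.05 + 210 − 23.92 = 250.73.
∂x/∂P_o = −1.84, so E_xy = -1.84·(13/250.73) ≈ -0.10.
E_xy < 0: the goods are complements.

-0.10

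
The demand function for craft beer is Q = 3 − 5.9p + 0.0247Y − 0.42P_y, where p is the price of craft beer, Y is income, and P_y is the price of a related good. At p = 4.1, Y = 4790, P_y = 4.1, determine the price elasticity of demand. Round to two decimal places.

-0.25

First evaluate Q: 3 − 5.9(4.1) + 0.0247(4790) − 0.42(4.1) = 3 − 24.19 + 118.313 − 1.722 = 95.401.
∂Q/∂p = −5.9, so E_p = (−5.9)·(4.1/95.401) ≈ -0.25.
|E_p| < 1: demand is inelastic.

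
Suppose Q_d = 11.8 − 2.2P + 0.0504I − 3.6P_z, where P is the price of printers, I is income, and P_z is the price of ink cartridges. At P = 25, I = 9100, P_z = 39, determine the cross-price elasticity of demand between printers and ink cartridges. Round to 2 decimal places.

-0.51

First evaluate Q_d: 11.8 − 2.2(25) + 0.0504(9100) − 3.6(39) = 11.8 − 55 + 458.64 − 140.4 = 275.04.
∂Q_d/∂P_z = −3.6, so E_xy = -3.6·(39/275.04) ≈ -0.51.
E_xy < 0: the goods are complements.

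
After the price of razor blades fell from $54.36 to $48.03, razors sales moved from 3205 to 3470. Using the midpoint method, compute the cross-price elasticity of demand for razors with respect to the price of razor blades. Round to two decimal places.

-0.64

%ΔQ_x = (3470 − 3205)/[(3205+3470)/2] = 265/3337.5 ≈ 0.0794.
%ΔP_y = (48.03 − 54.36)/[(54.36+48.03)/2] ≈ -0.1236.
E_xy = 0.0794/-0.1236 ≈ -0.64.
E_xy < 0, so razors and razor blades are complements.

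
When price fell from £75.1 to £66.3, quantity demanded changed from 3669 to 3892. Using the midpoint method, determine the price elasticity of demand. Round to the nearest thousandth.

%Δq = (3892 − 3669)/[(3669 + 3892)/2] = 223/3780.5 ≈ 0.0590.
%ΔP = (66.3 − 75.1)/[(75.1 + 66.3)/2] = -8.8/70.7 ≈ -0.1245.
Arc elasticity E = %Δq/%ΔP ≈ 0.0590/-0.1245 ≈ -0.474.
|E| < 1: demand is inelastic over this range.

-0.474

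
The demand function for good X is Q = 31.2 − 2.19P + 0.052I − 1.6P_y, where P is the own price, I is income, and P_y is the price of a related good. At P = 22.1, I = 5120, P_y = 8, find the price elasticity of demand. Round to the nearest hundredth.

-0.20

First evaluate Q: 31.2 − 2.19(22.1) + 0.052(5120) − 1.6(8) = 31.2 − 48.399 + 266.24 − 12.8 = 236.241.
∂Q/∂P = −2.19, so E_p = (−2.19)·(22.1/236.241) ≈ -0.20.
|E_p| < 1: demand is inelastic.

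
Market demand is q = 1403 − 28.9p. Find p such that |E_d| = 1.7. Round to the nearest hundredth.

Set −bp/(a − bp) = −1.7 ⇒ bp = 1.7(a − bp) ⇒ bp(1+1.7) = 1.7·a.
p = 1.7·1403/(28.9·2.7) ≈ 30.57.

30.57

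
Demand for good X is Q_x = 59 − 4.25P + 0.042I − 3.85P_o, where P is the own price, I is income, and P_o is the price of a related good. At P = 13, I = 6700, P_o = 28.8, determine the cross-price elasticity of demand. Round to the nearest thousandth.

Substituting, Q_x = 59 − 4.25(13) + 0.042(6700) − 3.85(28.8) = 59 − 55.25 + 281.4 − 110.88 = 174.27.
∂Q_x/∂P_o = −3.85, so E_xy = -3.85·(28.8/174.27) ≈ -0.636.
E_xy < 0: the goods are complements.

-0.636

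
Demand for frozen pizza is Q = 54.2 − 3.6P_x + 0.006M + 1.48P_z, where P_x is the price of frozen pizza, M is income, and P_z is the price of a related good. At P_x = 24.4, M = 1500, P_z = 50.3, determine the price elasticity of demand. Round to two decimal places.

Evaluating quantity at (P_x, M, P_z) gives Q = 54.2 − 3.6(24.4) + 0.006(1500) + 1.48(50.3) = 54.2 − 87.84 + 9 + 74.444 = 49.804.
∂Q/∂P_x = −3.6, so E_p = (−3.6)·(24.4/49.804) ≈ -1.76.
|E_p| > 1: demand is elastic.

-1.76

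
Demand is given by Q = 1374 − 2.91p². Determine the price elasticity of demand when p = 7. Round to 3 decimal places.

-0.232

At p = 7, Q = 1231.41.
dQ/dp = −2·2.91·p = −40.74.
Point elasticity E = (dQ/dp)·(p/Q) = -40.74 × 7/1231.41 ≈ -0.232.
|E| < 1, so demand is inelastic at this price.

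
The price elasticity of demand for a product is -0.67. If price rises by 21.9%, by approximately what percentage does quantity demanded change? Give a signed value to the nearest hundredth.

%ΔQ ≈ E × %ΔP = (-0.67) × (21.9%) ≈ -14.67%.

-14.67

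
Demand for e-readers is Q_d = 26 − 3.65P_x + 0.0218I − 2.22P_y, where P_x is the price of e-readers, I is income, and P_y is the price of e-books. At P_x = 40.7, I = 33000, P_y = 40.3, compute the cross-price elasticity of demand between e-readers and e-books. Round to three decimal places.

At the given point, Q_d = 26 − 3.65(40.7) + 0.0218(33000) − 2.22(40.3) = 26 − 148.555 + 719.4 − 89.466 = 507.379.
∂Q_d/∂P_y = −2.22, so E_xy = -2.22·(40.3/507.379) ≈ -0.176.
E_xy < 0: the goods are complements.

-0.176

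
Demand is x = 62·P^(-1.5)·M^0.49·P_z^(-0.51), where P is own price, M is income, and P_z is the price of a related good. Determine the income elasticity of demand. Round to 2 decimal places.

0.49

For a Cobb–Douglas (constant-elasticity) form x = A·M^α·…, the elasticity with respect to M equals the exponent α at every point.
Here the exponent on M is 0.49, so the income elasticity of demand is 0.49.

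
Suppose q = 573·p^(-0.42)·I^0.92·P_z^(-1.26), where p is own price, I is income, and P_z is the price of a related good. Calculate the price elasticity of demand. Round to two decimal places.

For a Cobb–Douglas (constant-elasticity) form q = A·p^α·…, the elasticity with respect to p equals the exponent α at every point.
Here the exponent on p is -0.42, so the price elasticity of demand is -0.42.

-0.42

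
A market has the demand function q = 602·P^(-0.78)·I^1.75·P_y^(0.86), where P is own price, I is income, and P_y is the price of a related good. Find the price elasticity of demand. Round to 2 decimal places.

-0.78

For a Cobb–Douglas (constant-elasticity) form q = A·P^α·…, the elasticity with respect to P equals the exponent α at every point.
Here the exponent on P is -0.78, so the price elasticity of demand is -0.78.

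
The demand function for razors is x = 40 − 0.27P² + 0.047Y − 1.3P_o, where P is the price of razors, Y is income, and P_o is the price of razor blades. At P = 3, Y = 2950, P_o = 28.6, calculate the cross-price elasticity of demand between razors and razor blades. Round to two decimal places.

-0.27

At the given point, x = 40 − 0.27(3)² + 0.047(2950) − 1.3(28.6) = 40 − 2.43 + 138.65 − 37.18 = 139.04.
∂x/∂P_o = −1.3, so E_xy = -1.3·(28.6/139.04) ≈ -0.27.
E_xy < 0: the goods are complements.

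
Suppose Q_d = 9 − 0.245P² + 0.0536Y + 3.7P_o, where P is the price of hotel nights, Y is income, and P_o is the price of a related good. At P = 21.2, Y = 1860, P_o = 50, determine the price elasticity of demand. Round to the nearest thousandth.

-1.200

Evaluating quantity at (P, Y, P_o) gives Q_d = 9 − 0.245(21.2)² + 0.0536(1860) + 3.7(50) = 9 − 110.1128 + 99.696 + 185 = 183.5832.
∂Q_d/∂P = −2·0.245·P = -10.388, so E_p = -10.388·(21.2/183.5832) ≈ -1.200.
|E_p| > 1: demand is elastic.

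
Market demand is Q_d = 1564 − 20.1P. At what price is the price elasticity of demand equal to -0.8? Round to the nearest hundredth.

34.58

Set −bP/(a − bP) = −0.8 ⇒ bP = 0.8(a − bP) ⇒ bP(1+0.8) = 0.8·a.
P = 0.8·1564/(20.1·1.8) ≈ 34.58.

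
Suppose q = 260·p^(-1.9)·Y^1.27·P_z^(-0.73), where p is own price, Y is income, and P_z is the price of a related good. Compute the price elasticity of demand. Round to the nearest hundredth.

-1.90

For a Cobb–Douglas (constant-elasticity) form q = A·p^α·…, the elasticity with respect to p equals the exponent α at every point.
Here the exponent on p is -1.9, so the price elasticity of demand is -1.90.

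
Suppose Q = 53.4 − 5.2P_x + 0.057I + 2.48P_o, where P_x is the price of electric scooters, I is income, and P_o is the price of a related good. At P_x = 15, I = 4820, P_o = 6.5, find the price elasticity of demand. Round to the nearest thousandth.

Evaluating quantity at (P_x, I, P_o) gives Q = 53.4 − 5.2(15) + 0.057(4820) + 2.48(6.5) = 53.4 − 78 + 274.74 + 16.12 = 266.26.
∂Q/∂P_x = −5.2, so E_p = (−5.2)·(15/266.26) ≈ -0.293.
|E_p| < 1: demand is inelastic.

-0.293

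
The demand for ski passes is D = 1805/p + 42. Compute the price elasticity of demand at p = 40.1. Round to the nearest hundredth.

At p = 40.1, D = 87.0125.
dD/dp = −1805/p² = −1.1225.
Point elasticity E = (dD/dp)·(p/D) = -1.1225 × 40.1/87.0125 ≈ -0.52.
|E| < 1, so demand is inelastic at this price.

-0.52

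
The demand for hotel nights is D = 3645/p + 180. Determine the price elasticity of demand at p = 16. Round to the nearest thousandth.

At p = 16, D = 407.8125.
dD/dp = −3645/p² = −14.2383.
Point elasticity E = (dD/dp)·(p/D) = -14.2383 × 16/407.8125 ≈ -0.559.
|E| < 1, so demand is inelastic at this price.

-0.559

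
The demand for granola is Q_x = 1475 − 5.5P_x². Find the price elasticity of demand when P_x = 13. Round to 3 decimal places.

-3.408

At P_x = 13, Q_x = 545.5.
dQ_x/dP_x = −2·5.5·P_x = −143.
Point elasticity E = (dQ_x/dP_x)·(P_x/Q_x) = -143 × 13/545.5 ≈ -3.408.
|E| > 1, so demand is elastic at this price.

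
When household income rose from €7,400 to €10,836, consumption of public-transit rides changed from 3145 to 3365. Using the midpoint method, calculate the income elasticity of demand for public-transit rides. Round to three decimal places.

0.179

%ΔQ = (3365 − 3145)/[(3145+3365)/2] = 220/3255 ≈ 0.0676.
%ΔI = (10,836 − 7,400)/[(7,400+10,836)/2] = 3436/9118 ≈ 0.3768.
E_I = %ΔQ/%ΔI ≈ 0.179.
E_I ∈ (0,1): normal good (necessity).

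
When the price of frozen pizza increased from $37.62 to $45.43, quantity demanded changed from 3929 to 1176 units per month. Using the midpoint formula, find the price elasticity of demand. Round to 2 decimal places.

-5.73

%ΔQ = (1176 − 3929)/[(3929 + 1176)/2] = -2753/2552.5 ≈ -1.0786.
%Δp = (45.43 − 37.62)/[(37.62 + 45.43)/2] = 7.81/41.525 ≈ 0.1881.
Arc elasticity E = %ΔQ/%Δp ≈ -1.0786/0.1881 ≈ -5.73.
|E| > 1: demand is elastic over this range.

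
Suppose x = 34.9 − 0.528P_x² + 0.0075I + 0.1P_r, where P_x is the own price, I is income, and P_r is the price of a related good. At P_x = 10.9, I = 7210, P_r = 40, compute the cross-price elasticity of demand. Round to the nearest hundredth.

Evaluating quantity at (P_x, I, P_r) gives x = 34.9 − 0.528(10.9)² + 0.0075(7210) + 0.1(40) = 34.9 − 62.7317 + 54.075 + 4 = 30.2433.
∂x/∂P_r = +0.1, so E_xy = 0.1·(40/30.2433) ≈ 0.13.
E_xy > 0: the goods are substitutes.

0.13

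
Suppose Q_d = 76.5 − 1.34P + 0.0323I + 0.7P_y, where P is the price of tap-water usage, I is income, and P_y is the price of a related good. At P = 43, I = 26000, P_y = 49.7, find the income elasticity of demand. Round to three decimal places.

0.940

First evaluate Q_d: 76.5 − 1.34(43) + 0.0323(26000) + 0.7(49.7) = 76.5 − 57.62 + 839.8 + 34.79 = 893.47.
∂Q_d/∂I = +0.0323, so E_I = 0.0323·(26000/893.47) ≈ 0.940.
E_I ∈ (0,1): normal good (necessity).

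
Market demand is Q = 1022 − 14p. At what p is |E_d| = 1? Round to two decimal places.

36.50

For linear demand Q = a − bp, E = −bp/(a − bp). |E| = 1 ⇒ bp = a − bp ⇒ p = a/(2b).
p = 1022/(2·14) = 36.50.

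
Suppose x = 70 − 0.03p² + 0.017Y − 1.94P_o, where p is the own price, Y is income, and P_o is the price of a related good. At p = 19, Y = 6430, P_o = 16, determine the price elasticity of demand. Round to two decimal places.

-0.16

At the given point, x = 70 − 0.03(19)² + 0.017(6430) − 1.94(16) = 70 − 10.83 + 109.31 − 31.04 = 137.44.
∂x/∂p = −2·0.03·p = -1.14, so E_p = -1.14·(19/137.44) ≈ -0.16.
|E_p| < 1: demand is inelastic.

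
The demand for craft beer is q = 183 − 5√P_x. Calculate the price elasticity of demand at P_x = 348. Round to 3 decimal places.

At P_x = 348, q = 89.7262.
dq/dP_x = −5/(2√P_x) = −5/(2·18.6548).
Point elasticity E = (dq/dP_x)·(P_x/q) = -0.134 × 348/89.7262 ≈ -0.520.
|E| < 1, so demand is inelastic at this price.

-0.520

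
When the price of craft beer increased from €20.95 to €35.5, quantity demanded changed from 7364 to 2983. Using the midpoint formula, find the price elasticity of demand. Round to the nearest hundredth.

-1.64

%Δq = (2983 − 7364)/[(7364 + 2983)/2] = -4381/5173.5 ≈ -0.8468.
%Δp = (35.5 − 20.95)/[(20.95 + 35.5)/2] = 14.55/28.225 ≈ 0.5155.
Arc elasticity E = %Δq/%Δp ≈ -0.8468/0.5155 ≈ -1.64.
|E| > 1: demand is elastic over this range.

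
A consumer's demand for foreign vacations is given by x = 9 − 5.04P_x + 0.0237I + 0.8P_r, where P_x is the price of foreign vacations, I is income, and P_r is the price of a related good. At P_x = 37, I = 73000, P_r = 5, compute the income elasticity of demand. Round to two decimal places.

1.11

First evaluate x: 9 − 5.04(37) + 0.0237(73000) + 0.8(5) = 9 − 186.48 + 1730.1 + 4 = 1556.62.
∂x/∂I = +0.0237, so E_I = 0.0237·(73000/1556.62) ≈ 1.11.
E_I > 1: normal good (luxury).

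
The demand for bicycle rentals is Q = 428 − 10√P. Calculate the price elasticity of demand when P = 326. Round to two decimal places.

-0.36

At P = 326, Q = 247.4453.
dQ/dP = −10/(2√P) = −10/(2·18.0555).
Point elasticity E = (dQ/dP)·(P/Q) = -0.2769 × 326/247.4453 ≈ -0.36.
|E| < 1, so demand is inelastic at this price.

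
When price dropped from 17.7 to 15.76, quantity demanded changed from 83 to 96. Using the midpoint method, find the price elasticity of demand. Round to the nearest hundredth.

%Δq = (96 − 83)/[(83 + 96)/2] = 13/89.5 ≈ 0.1453.
%ΔP = (15.76 − 17.7)/[(17.7 + 15.76)/2] = -1.94/16.73 ≈ -0.1160.
Arc elasticity E = %Δq/%ΔP ≈ 0.1453/-0.1160 ≈ -1.25.
|E| > 1: demand is elastic over this range.

-1.25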